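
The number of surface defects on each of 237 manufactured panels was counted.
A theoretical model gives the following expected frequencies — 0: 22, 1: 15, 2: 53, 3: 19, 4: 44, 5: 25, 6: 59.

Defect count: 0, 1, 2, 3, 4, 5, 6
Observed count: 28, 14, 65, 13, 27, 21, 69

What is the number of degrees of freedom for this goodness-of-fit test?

6

There are k = 7 categories and no parameters were estimated from the data, so df = 7 − 1 = 6.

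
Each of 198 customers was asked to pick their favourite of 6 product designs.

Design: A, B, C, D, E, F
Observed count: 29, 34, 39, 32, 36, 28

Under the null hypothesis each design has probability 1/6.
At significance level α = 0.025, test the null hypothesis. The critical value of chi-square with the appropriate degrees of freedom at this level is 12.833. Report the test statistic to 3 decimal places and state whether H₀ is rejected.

Under H₀ each category has probability 1/6, so each expected count is 198/6 = 33.
cat         O        E   (O−E)²/E
A          29       33     0.4848
B          34       33     0.0303
C          39       33     1.0909
D          32       33     0.0303
E          36       33     0.2727
F          28       33     0.7576
Sum = 2.667
df = 5. Since 2.667 < 12.833, we do not reject H₀.

2.667; do not reject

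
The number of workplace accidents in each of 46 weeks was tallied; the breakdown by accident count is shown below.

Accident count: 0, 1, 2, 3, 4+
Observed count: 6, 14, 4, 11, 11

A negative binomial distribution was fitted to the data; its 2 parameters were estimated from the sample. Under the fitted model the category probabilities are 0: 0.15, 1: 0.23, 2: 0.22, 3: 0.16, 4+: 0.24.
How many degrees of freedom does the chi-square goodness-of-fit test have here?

There are k = 5 categories and 2 parameters estimated from the data, so df = 5 − 1 − 2 = 2.

2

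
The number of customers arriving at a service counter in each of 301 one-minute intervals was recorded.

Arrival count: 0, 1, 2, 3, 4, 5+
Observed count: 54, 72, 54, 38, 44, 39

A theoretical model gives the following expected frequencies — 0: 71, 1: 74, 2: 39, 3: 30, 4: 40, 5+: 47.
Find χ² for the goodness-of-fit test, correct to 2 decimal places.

0: (54 − 71)²/71 = 289/71 = 4.070
1: (72 − 74)²/74 = 4/74 = 0.054
2: (54 − 39)²/39 = 225/39 = 5.769
3: (38 − 30)²/30 = 64/30 = 2.133
4: (44 − 40)²/40 = 16/40 = 0.400
5+: (39 − 47)²/47 = 64/47 = 1.362
Sum = 13.79

13.79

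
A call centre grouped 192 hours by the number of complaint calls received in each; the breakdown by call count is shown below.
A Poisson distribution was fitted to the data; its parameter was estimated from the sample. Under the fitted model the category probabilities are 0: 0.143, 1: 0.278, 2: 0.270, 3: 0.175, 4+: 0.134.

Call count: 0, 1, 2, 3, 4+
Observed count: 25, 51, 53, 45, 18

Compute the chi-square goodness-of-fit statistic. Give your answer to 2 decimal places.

Expected counts E_i = n·p_i: 192×0.143 = 27.456, 192×0.278 = 53.376, 192×0.270 = 51.84, 192×0.175 = 33.6, 192×0.134 = 25.728.
cat         O        E   (O−E)²/E
0          25   27.456      0.220
1          51   53.376      0.106
2          53    51.84      0.026
3          45     33.6      3.868
4+         18   25.728      2.321
Sum = 6.54

6.54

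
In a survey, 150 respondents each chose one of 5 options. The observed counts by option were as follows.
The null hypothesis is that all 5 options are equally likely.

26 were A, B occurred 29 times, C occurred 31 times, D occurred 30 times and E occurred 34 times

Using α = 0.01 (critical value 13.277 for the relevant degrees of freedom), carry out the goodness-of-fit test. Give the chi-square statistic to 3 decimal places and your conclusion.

1.133; do not reject

Under H₀ each category has probability 1/5, so each expected count is 150/5 = 30.
A: (26 − 30)²/30 = 16/30 = 0.5333
B: (29 − 30)²/30 = 1/30 = 0.0333
C: (31 − 30)²/30 = 1/30 = 0.0333
D: (30 − 30)²/30 = 0/30 = 0.0000
E: (34 − 30)²/30 = 16/30 = 0.5333
Sum = 1.133
df = 4. Since 1.133 < 13.277, we do not reject H₀.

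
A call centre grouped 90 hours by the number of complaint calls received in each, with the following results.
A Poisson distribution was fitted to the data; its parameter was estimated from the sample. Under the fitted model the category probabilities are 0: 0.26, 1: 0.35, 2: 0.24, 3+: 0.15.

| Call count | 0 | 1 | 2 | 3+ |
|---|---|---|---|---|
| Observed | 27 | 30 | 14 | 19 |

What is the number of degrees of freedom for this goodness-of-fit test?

There are k = 4 categories and 1 parameter estimated from the data, so df = 4 − 1 − 1 = 2.

2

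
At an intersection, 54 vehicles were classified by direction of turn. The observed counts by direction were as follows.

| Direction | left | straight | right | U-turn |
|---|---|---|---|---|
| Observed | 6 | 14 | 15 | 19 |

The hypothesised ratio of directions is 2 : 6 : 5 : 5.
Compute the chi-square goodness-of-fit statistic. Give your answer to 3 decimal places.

1.956

Ratio total = 18. Expected counts: 54×2/18 = 6, 54×6/18 = 18, 54×5/18 = 15, 54×5/18 = 15.
cat           O        E   (O−E)²/E
left          6        6     0.0000
straight     14       18     0.8889
right        15       15     0.0000
U-turn       19       15     1.0667
Sum = 1.956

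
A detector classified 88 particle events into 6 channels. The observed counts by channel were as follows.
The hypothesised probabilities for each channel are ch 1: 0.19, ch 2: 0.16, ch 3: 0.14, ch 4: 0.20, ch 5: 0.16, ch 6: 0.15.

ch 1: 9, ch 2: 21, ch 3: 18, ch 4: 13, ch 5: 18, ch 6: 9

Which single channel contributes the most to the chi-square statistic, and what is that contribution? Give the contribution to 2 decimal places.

Expected counts E_i = n·p_i: 88×0.19 = 16.72, 88×0.16 = 14.08, 88×0.14 = 12.32, 88×0.20 = 17.6, 88×0.16 = 14.08, 88×0.15 = 13.2.
ch 1: (9 − 16.72)²/16.72 = 59.5984/16.72 = 3.564
ch 2: (21 − 14.08)²/14.08 = 47.8864/14.08 = 3.401
ch 3: (18 − 12.32)²/12.32 = 32.2624/12.32 = 2.619
ch 4: (13 − 17.6)²/17.6 = 21.16/17.6 = 1.202
ch 5: (18 − 14.08)²/14.08 = 15.3664/14.08 = 1.091
ch 6: (9 − 13.2)²/13.2 = 17.64/13.2 = 1.336
The largest term is for ch 1: 3.56.

ch 1, 3.56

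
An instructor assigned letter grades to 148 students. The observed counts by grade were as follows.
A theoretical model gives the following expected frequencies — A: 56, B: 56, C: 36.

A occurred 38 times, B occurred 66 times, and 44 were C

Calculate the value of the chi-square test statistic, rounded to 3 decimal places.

9.349

χ² = (38−56)²/56 + (66−56)²/56 + (44−36)²/36
   = 5.7857 + 1.7857 + 1.7778
Sum = 9.349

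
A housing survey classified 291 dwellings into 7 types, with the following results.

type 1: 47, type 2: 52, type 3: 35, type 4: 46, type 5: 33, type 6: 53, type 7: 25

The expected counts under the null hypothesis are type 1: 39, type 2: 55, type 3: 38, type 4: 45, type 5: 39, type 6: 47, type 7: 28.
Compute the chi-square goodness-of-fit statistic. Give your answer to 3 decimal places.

type 1: (47 − 39)²/39 = 64/39 = 1.6410
type 2: (52 − 55)²/55 = 9/55 = 0.1636
type 3: (35 − 38)²/38 = 9/38 = 0.2368
type 4: (46 − 45)²/45 = 1/45 = 0.0222
type 5: (33 − 39)²/39 = 36/39 = 0.9231
type 6: (53 − 47)²/47 = 36/47 = 0.7660
type 7: (25 − 28)²/28 = 9/28 = 0.3214
Sum = 4.074

4.074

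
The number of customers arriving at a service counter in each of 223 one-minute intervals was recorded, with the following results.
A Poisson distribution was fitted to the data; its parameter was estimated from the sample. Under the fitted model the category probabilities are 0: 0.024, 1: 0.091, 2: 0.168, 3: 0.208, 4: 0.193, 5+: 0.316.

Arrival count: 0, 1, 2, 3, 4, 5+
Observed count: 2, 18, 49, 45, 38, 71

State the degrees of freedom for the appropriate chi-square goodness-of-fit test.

4

There are k = 6 categories and 1 parameter estimated from the data, so df = 6 − 1 − 1 = 4.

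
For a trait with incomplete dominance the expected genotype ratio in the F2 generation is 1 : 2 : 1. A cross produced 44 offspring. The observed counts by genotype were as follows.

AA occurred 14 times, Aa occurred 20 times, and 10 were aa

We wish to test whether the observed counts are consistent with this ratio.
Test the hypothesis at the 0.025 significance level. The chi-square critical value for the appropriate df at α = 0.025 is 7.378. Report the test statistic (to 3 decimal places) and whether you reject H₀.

Ratio total = 4. Expected counts: 44×1/4 = 11, 44×2/4 = 22, 44×1/4 = 11.
χ² = (14−11)²/11 + (20−22)²/22 + (10−11)²/11
   = 0.8182 + 0.1818 + 0.0909
Sum = 1.091
df = 2. Since 1.091 < 7.378, we do not reject H₀.

1.091; do not reject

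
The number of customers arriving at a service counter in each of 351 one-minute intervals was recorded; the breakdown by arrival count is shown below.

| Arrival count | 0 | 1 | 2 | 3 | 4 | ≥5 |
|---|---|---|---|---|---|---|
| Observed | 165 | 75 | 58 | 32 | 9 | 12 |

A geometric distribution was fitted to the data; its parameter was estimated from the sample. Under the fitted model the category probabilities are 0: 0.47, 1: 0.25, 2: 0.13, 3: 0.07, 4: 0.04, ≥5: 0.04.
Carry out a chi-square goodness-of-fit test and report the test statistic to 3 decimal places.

Expected counts E_i = n·p_i: 351×0.47 = 164.97, 351×0.25 = 87.75, 351×0.13 = 45.63, 351×0.07 = 24.57, 351×0.04 = 14.04, 351×0.04 = 14.04.
cat         O        E   (O−E)²/E
0         165   164.97     0.0000
1          75    87.75     1.8526
2          58    45.63     3.3534
3          32    24.57     2.2468
4           9    14.04     1.8092
≥5         12    14.04     0.2964
Sum = 9.558

9.558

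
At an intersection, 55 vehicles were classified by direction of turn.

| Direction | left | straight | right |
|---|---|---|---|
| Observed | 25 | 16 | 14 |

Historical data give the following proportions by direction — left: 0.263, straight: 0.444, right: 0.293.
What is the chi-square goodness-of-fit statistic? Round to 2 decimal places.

Expected counts E_i = n·p_i: 55×0.263 = 14.465, 55×0.444 = 24.42, 55×0.293 = 16.115.
cat           O        E   (O−E)²/E
left         25   14.465      7.673
straight     16    24.42      2.903
right        14   16.115      0.278
Sum = 10.85

10.85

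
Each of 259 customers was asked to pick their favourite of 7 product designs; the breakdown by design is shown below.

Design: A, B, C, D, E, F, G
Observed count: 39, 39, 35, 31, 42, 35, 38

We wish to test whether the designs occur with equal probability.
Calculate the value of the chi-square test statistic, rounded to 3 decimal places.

Under H₀ each category has probability 1/7, so each expected count is 259/7 = 37.
A: (39 − 37)²/37 = 4/37 = 0.1081
B: (39 − 37)²/37 = 4/37 = 0.1081
C: (35 − 37)²/37 = 4/37 = 0.1081
D: (31 − 37)²/37 = 36/37 = 0.9730
E: (42 − 37)²/37 = 25/37 = 0.6757
F: (35 − 37)²/37 = 4/37 = 0.1081
G: (38 − 37)²/37 = 1/37 = 0.0270
Sum = 2.108

2.108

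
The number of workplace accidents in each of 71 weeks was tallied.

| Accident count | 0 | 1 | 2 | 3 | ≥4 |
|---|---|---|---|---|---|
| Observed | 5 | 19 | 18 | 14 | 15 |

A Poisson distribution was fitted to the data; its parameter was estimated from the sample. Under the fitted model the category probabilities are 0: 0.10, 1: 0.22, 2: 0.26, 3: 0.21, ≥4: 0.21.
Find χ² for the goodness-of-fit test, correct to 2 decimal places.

1.42

Expected counts E_i = n·p_i: 71×0.10 = 7.1, 71×0.22 = 15.62, 71×0.26 = 18.46, 71×0.21 = 14.91, 71×0.21 = 14.91.
χ² = (5−7.1)²/7.1 + (19−15.62)²/15.62 + (18−18.46)²/18.46 + (14−14.91)²/14.91 + (15−14.91)²/14.91
   = 0.621 + 0.731 + 0.011 + 0.056 + 0.001
Sum = 1.42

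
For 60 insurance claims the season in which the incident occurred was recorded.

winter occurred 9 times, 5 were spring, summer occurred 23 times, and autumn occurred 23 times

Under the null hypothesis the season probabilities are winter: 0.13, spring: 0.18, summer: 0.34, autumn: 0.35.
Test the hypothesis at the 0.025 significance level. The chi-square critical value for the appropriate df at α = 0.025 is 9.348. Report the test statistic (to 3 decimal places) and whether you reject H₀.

Expected counts E_i = n·p_i: 60×0.13 = 7.8, 60×0.18 = 10.8, 60×0.34 = 20.4, 60×0.35 = 21.
cat         O        E   (O−E)²/E
winter      9      7.8     0.1846
spring      5     10.8     3.1148
summer     23     20.4     0.3314
autumn     23       21     0.1905
Sum = 3.821
df = 3. Since 3.821 < 9.348, we do not reject H₀.

3.821; do not reject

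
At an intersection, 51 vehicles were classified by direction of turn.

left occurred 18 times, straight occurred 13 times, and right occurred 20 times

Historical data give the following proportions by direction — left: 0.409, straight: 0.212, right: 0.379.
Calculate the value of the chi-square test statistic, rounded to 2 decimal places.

Expected counts E_i = n·p_i: 51×0.409 = 20.859, 51×0.212 = 10.812, 51×0.379 = 19.329.
cat           O        E   (O−E)²/E
left         18   20.859      0.392
straight     13   10.812      0.443
right        20   19.329      0.023
Sum = 0.86

0.86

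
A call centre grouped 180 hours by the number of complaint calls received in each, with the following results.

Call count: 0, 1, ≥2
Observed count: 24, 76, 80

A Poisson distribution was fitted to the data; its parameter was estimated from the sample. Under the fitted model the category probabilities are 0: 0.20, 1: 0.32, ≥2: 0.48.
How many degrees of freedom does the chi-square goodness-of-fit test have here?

1

There are k = 3 categories and 1 parameter estimated from the data, so df = 3 − 1 − 1 = 1.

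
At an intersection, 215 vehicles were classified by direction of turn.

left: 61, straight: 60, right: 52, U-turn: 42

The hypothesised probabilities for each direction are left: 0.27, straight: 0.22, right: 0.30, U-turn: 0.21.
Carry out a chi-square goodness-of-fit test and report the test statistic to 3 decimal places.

6.202

Expected counts E_i = n·p_i: 215×0.27 = 58.05, 215×0.22 = 47.3, 215×0.30 = 64.5, 215×0.21 = 45.15.
χ² = (61−58.05)²/58.05 + (60−47.3)²/47.3 + (52−64.5)²/64.5 + (42−45.15)²/45.15
   = 0.1499 + 3.4099 + 2.4225 + 0.2198
Sum = 6.202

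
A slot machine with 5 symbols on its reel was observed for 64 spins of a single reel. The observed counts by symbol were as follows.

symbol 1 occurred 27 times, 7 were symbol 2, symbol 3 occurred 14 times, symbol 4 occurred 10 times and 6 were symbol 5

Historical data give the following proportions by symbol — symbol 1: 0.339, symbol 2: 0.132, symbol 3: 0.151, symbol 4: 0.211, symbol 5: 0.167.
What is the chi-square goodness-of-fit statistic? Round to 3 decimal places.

6.456

Expected counts E_i = n·p_i: 64×0.339 = 21.696, 64×0.132 = 8.448, 64×0.151 = 9.664, 64×0.211 = 13.504, 64×0.167 = 10.688.
symbol 1: (27 − 21.696)²/21.696 = 28.132416/21.696 = 1.2967
symbol 2: (7 − 8.448)²/8.448 = 2.096704/8.448 = 0.2482
symbol 3: (14 − 9.664)²/9.664 = 18.800896/9.664 = 1.9455
symbol 4: (10 − 13.504)²/13.504 = 12.278016/13.504 = 0.9092
symbol 5: (6 − 10.688)²/10.688 = 21.977344/10.688 = 2.0563
Sum = 6.456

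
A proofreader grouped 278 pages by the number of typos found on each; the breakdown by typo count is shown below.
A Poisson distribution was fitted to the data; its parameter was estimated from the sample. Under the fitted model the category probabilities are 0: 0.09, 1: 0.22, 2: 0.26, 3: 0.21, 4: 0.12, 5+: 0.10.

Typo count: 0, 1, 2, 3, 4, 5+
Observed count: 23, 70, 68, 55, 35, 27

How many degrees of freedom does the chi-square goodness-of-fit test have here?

4

There are k = 6 categories and 1 parameter estimated from the data, so df = 6 − 1 − 1 = 4.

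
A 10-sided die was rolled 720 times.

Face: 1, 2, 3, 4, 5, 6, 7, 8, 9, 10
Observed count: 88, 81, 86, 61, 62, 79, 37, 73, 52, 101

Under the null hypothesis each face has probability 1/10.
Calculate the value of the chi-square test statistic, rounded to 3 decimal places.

45.417

Under H₀ each category has probability 1/10, so each expected count is 720/10 = 72.
1: (88 − 72)²/72 = 256/72 = 3.5556
2: (81 − 72)²/72 = 81/72 = 1.1250
3: (86 − 72)²/72 = 196/72 = 2.7222
4: (61 − 72)²/72 = 121/72 = 1.6806
5: (62 − 72)²/72 = 100/72 = 1.3889
6: (79 − 72)²/72 = 49/72 = 0.6806
7: (37 − 72)²/72 = 1225/72 = 17.0139
8: (73 − 72)²/72 = 1/72 = 0.0139
9: (52 − 72)²/72 = 400/72 = 5.5556
10: (101 − 72)²/72 = 841/72 = 11.6806
Sum = 45.417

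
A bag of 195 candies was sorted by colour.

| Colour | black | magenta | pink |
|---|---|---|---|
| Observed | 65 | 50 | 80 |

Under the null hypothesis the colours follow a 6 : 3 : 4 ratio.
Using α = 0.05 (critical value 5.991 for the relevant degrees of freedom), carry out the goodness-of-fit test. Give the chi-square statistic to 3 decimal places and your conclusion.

Ratio total = 13. Expected counts: 195×6/13 = 90, 195×3/13 = 45, 195×4/13 = 60.
cat          O        E   (O−E)²/E
black       65       90     6.9444
magenta     50       45     0.5556
pink        80       60     6.6667
Sum = 14.167
df = 2. Since 14.167 > 5.991, we reject H₀.

14.167; reject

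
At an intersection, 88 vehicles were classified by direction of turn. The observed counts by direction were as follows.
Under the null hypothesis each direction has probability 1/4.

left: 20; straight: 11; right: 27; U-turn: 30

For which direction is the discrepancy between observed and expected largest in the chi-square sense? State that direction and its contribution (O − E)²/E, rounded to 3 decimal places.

Expected count for each of the 4 categories: 88/4 = 22.
cat           O        E   (O−E)²/E
left         20       22     0.1818
straight     11       22     5.5000
right        27       22     1.1364
U-turn       30       22     2.9091
The largest term is for straight: 5.500.

straight, 5.500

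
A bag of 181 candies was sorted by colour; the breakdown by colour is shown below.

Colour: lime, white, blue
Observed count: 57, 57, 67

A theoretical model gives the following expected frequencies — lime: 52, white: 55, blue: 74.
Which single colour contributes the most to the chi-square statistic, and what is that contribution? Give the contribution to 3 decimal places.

χ² = (57−52)²/52 + (57−55)²/55 + (67−74)²/74
   = 0.4808 + 0.0727 + 0.6622
The largest term is for blue: 0.662.

blue, 0.662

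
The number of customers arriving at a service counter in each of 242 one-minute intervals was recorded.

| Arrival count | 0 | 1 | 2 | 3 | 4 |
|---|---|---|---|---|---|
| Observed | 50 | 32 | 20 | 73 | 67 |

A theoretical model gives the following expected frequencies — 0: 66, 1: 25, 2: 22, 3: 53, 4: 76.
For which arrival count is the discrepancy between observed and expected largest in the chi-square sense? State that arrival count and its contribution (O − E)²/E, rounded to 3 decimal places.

cat         O        E   (O−E)²/E
0          50       66     3.8788
1          32       25     1.9600
2          20       22     0.1818
3          73       53     7.5472
4          67       76     1.0658
The largest term is for 3: 7.547.

3, 7.547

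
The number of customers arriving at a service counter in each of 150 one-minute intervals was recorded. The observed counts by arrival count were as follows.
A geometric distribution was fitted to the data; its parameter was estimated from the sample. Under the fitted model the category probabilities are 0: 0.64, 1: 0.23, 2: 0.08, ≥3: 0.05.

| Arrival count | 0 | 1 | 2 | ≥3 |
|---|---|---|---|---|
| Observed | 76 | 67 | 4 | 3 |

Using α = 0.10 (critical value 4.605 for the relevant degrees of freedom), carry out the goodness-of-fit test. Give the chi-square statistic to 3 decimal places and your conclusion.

42.816; reject

Expected counts E_i = n·p_i: 150×0.64 = 96, 150×0.23 = 34.5, 150×0.08 = 12, 150×0.05 = 7.5.
χ² = (76−96)²/96 + (67−34.5)²/34.5 + (4−12)²/12 + (3−7.5)²/7.5
   = 4.1667 + 30.6159 + 5.3333 + 2.7000
Sum = 42.816
df = 2. Since 42.816 > 4.605, we reject H₀.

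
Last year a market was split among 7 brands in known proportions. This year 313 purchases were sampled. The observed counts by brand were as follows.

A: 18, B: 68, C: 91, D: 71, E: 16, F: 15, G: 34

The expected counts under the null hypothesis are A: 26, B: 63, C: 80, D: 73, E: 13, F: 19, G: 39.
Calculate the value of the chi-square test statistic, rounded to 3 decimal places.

6.601

cat         O        E   (O−E)²/E
A          18       26     2.4615
B          68       63     0.3968
C          91       80     1.5125
D          71       73     0.0548
E          16       13     0.6923
F          15       19     0.8421
G          34       39     0.6410
Sum = 6.601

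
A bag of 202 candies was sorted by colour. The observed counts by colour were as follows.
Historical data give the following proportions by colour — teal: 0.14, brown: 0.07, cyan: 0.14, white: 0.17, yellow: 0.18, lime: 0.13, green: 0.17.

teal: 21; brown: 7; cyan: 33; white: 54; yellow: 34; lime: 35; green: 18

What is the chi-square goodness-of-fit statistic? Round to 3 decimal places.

28.360

Expected counts E_i = n·p_i: 202×0.14 = 28.28, 202×0.07 = 14.14, 202×0.14 = 28.28, 202×0.17 = 34.34, 202×0.18 = 36.36, 202×0.13 = 26.26, 202×0.17 = 34.34.
teal: (21 − 28.28)²/28.28 = 52.9984/28.28 = 1.8741
brown: (7 − 14.14)²/14.14 = 50.9796/14.14 = 3.6053
cyan: (33 − 28.28)²/28.28 = 22.2784/28.28 = 0.7878
white: (54 − 34.34)²/34.34 = 386.5156/34.34 = 11.2556
yellow: (34 − 36.36)²/36.36 = 5.5696/36.36 = 0.1532
lime: (35 − 26.26)²/26.26 = 76.3876/26.26 = 2.9089
green: (18 − 34.34)²/34.34 = 266.9956/34.34 = 7.7751
Sum = 28.360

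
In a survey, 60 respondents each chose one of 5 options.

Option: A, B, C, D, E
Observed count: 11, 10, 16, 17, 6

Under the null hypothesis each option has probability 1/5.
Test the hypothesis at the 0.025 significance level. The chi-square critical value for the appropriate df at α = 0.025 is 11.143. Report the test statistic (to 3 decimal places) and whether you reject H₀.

6.833; do not reject

Expected count for each of the 5 categories: 60/5 = 12.
A: (11 − 12)²/12 = 1/12 = 0.0833
B: (10 − 12)²/12 = 4/12 = 0.3333
C: (16 − 12)²/12 = 16/12 = 1.3333
D: (17 − 12)²/12 = 25/12 = 2.0833
E: (6 − 12)²/12 = 36/12 = 3.0000
Sum = 6.833
df = 4. Since 6.833 < 11.143, we do not reject H₀.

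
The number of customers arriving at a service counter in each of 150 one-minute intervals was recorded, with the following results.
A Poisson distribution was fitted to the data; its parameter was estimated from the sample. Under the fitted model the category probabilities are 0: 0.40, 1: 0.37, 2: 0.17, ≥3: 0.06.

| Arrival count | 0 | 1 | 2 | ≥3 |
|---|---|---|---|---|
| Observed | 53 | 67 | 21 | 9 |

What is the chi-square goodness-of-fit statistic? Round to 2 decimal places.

3.99

Expected counts E_i = n·p_i: 150×0.40 = 60, 150×0.37 = 55.5, 150×0.17 = 25.5, 150×0.06 = 9.
χ² = (53−60)²/60 + (67−55.5)²/55.5 + (21−25.5)²/25.5 + (9−9)²/9
   = 0.817 + 2.383 + 0.794 + 0.000
Sum = 3.99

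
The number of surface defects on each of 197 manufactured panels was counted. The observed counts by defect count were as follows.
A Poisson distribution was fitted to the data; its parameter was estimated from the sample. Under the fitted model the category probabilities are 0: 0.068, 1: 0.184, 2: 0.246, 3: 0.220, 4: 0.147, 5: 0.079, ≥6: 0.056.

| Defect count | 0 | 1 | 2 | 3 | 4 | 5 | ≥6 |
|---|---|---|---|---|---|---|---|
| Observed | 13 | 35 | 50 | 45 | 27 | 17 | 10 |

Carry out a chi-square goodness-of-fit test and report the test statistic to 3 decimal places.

Expected counts E_i = n·p_i: 197×0.068 = 13.396, 197×0.184 = 36.248, 197×0.246 = 48.462, 197×0.220 = 43.34, 197×0.147 = 28.959, 197×0.079 = 15.563, 197×0.056 = 11.032.
χ² = (13−13.396)²/13.396 + (35−36.248)²/36.248 + (50−48.462)²/48.462 + (45−43.34)²/43.34 + (27−28.959)²/28.959 + (17−15.563)²/15.563 + (10−11.032)²/11.032
   = 0.0117 + 0.0430 + 0.0488 + 0.0636 + 0.1325 + 0.1327 + 0.0965
Sum = 0.529

0.529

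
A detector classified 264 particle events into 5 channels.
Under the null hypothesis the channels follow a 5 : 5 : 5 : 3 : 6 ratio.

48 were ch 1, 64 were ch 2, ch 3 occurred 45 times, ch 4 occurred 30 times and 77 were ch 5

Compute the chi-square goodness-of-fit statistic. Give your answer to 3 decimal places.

6.288

Ratio total = 24. Expected counts: 264×5/24 = 55, 264×5/24 = 55, 264×5/24 = 55, 264×3/24 = 33, 264×6/24 = 66.
χ² = (48−55)²/55 + (64−55)²/55 + (45−55)²/55 + (30−33)²/33 + (77−66)²/66
   = 0.8909 + 1.4727 + 1.8182 + 0.2727 + 1.8333
Sum = 6.288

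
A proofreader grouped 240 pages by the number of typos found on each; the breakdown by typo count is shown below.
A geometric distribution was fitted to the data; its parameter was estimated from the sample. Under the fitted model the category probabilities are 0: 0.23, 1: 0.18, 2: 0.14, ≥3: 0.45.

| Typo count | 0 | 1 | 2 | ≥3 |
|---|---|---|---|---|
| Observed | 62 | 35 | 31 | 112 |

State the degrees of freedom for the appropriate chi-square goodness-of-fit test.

2

There are k = 4 categories and 1 parameter estimated from the data, so df = 4 − 1 − 1 = 2.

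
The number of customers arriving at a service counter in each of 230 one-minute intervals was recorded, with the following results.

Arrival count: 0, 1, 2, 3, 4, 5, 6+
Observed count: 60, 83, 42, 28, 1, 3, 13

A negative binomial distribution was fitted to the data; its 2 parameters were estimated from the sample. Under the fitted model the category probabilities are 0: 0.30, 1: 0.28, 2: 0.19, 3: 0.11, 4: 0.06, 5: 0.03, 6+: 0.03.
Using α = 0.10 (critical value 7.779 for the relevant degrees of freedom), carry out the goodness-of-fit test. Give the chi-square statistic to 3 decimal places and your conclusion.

Expected counts E_i = n·p_i: 230×0.30 = 69, 230×0.28 = 64.4, 230×0.19 = 43.7, 230×0.11 = 25.3, 230×0.06 = 13.8, 230×0.03 = 6.9, 230×0.03 = 6.9.
0: (60 − 69)²/69 = 81/69 = 1.1739
1: (83 − 64.4)²/64.4 = 345.96/64.4 = 5.3720
2: (42 − 43.7)²/43.7 = 2.89/43.7 = 0.0661
3: (28 − 25.3)²/25.3 = 7.29/25.3 = 0.2881
4: (1 − 13.8)²/13.8 = 163.84/13.8 = 11.8725
5: (3 − 6.9)²/6.9 = 15.21/6.9 = 2.2043
6+: (13 − 6.9)²/6.9 = 37.21/6.9 = 5.3928
Sum = 26.370
df = 4. Since 26.370 > 7.779, we reject H₀.

26.370; reject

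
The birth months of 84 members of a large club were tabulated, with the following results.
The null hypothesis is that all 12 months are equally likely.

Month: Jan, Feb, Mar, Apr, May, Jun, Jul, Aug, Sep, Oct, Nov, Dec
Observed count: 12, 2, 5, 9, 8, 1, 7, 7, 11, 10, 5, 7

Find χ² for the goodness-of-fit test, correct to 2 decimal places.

17.71

Under H₀ each category has probability 1/12, so each expected count is 84/12 = 7.
cat         O        E   (O−E)²/E
Jan        12        7      3.571
Feb         2        7      3.571
Mar         5        7      0.571
Apr         9        7      0.571
May         8        7      0.143
Jun         1        7      5.143
Jul         7        7      0.000
Aug         7        7      0.000
Sep        11        7      2.286
Oct        10        7      1.286
Nov         5        7      0.571
Dec         7        7      0.000
Sum = 17.71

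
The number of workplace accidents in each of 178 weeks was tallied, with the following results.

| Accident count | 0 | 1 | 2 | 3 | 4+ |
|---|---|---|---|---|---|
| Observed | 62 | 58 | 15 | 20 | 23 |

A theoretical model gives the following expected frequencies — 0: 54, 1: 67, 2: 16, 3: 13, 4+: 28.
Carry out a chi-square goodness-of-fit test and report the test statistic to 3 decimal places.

0: (62 − 54)²/54 = 64/54 = 1.1852
1: (58 − 67)²/67 = 81/67 = 1.2090
2: (15 − 16)²/16 = 1/16 = 0.0625
3: (20 − 13)²/13 = 49/13 = 3.7692
4+: (23 − 28)²/28 = 25/28 = 0.8929
Sum = 7.119

7.119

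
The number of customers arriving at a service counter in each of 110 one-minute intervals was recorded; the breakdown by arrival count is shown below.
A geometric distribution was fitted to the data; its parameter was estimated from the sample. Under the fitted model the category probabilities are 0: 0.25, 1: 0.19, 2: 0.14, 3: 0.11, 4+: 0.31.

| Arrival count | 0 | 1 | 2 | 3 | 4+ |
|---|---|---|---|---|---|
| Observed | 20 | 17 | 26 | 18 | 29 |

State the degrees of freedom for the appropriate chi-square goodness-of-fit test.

3

There are k = 5 categories and 1 parameter estimated from the data, so df = 5 − 1 − 1 = 3.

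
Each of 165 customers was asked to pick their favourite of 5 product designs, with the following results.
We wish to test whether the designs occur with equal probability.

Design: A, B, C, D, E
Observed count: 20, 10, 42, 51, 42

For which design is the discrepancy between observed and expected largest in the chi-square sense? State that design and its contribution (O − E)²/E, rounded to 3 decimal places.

B, 16.030

Under H₀ each category has probability 1/5, so each expected count is 165/5 = 33.
A: (20 − 33)²/33 = 169/33 = 5.1212
B: (10 − 33)²/33 = 529/33 = 16.0303
C: (42 − 33)²/33 = 81/33 = 2.4545
D: (51 − 33)²/33 = 324/33 = 9.8182
E: (42 − 33)²/33 = 81/33 = 2.4545
The largest term is for B: 16.030.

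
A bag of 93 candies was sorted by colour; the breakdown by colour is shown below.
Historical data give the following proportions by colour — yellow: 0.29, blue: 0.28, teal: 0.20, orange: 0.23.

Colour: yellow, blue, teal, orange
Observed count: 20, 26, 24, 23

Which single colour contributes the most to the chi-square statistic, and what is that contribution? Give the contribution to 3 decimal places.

Expected counts E_i = n·p_i: 93×0.29 = 26.97, 93×0.28 = 26.04, 93×0.20 = 18.6, 93×0.23 = 21.39.
yellow: (20 − 26.97)²/26.97 = 48.5809/26.97 = 1.8013
blue: (26 − 26.04)²/26.04 = 0.0016/26.04 = 0.0001
teal: (24 − 18.6)²/18.6 = 29.16/18.6 = 1.5677
orange: (23 − 21.39)²/21.39 = 2.5921/21.39 = 0.1212
The largest term is for yellow: 1.801.

yellow, 1.801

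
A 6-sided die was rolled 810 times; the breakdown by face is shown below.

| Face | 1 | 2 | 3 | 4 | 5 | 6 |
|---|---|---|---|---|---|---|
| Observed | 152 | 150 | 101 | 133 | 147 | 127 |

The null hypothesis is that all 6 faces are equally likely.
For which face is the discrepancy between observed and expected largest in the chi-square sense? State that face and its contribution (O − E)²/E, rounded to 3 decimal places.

Expected count for each of the 6 categories: 810/6 = 135.
χ² = (152−135)²/135 + (150−135)²/135 + (101−135)²/135 + (133−135)²/135 + (147−135)²/135 + (127−135)²/135
   = 2.1407 + 1.6667 + 8.5630 + 0.0296 + 1.0667 + 0.4741
The largest term is for 3: 8.563.

3, 8.563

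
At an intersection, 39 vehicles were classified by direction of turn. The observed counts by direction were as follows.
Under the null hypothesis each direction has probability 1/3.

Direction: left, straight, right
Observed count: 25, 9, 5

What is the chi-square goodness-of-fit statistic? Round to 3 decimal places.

Under H₀ each category has probability 1/3, so each expected count is 39/3 = 13.
left: (25 − 13)²/13 = 144/13 = 11.0769
straight: (9 − 13)²/13 = 16/13 = 1.2308
right: (5 − 13)²/13 = 64/13 = 4.9231
Sum = 17.231

17.231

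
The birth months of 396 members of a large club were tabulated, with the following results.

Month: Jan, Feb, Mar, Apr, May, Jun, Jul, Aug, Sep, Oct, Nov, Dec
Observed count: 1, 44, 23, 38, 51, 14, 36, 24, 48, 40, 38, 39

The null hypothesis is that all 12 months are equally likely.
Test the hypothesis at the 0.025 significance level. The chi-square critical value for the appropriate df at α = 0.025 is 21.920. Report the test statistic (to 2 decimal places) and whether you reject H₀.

72.12; reject

Expected count for each of the 12 categories: 396/12 = 33.
Jan: (1 − 33)²/33 = 1024/33 = 31.030
Feb: (44 − 33)²/33 = 121/33 = 3.667
Mar: (23 − 33)²/33 = 100/33 = 3.030
Apr: (38 − 33)²/33 = 25/33 = 0.758
May: (51 − 33)²/33 = 324/33 = 9.818
Jun: (14 − 33)²/33 = 361/33 = 10.939
Jul: (36 − 33)²/33 = 9/33 = 0.273
Aug: (24 − 33)²/33 = 81/33 = 2.455
Sep: (48 − 33)²/33 = 225/33 = 6.818
Oct: (40 − 33)²/33 = 49/33 = 1.485
Nov: (38 − 33)²/33 = 25/33 = 0.758
Dec: (39 − 33)²/33 = 36/33 = 1.091
Sum = 72.12
df = 11. Since 72.12 > 21.920, we reject H₀.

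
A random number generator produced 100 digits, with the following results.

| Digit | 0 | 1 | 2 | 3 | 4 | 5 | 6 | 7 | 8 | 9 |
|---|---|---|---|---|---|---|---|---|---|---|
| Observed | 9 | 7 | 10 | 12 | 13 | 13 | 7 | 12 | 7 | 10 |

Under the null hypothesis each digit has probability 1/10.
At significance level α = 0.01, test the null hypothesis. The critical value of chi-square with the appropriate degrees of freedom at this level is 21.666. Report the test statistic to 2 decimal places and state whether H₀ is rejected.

Under H₀ each category has probability 1/10, so each expected count is 100/10 = 10.
cat         O        E   (O−E)²/E
0           9       10      0.100
1           7       10      0.900
2          10       10      0.000
3          12       10      0.400
4          13       10      0.900
5          13       10      0.900
6           7       10      0.900
7          12       10      0.400
8           7       10      0.900
9          10       10      0.000
Sum = 5.40
df = 9. Since 5.40 < 21.666, we do not reject H₀.

5.40; do not reject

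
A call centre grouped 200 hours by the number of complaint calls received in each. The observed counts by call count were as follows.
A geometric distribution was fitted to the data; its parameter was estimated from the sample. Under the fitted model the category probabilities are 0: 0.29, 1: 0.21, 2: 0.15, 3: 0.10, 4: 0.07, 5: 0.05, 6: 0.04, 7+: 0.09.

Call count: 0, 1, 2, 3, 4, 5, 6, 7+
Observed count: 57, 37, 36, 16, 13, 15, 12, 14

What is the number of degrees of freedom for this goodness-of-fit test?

6

There are k = 8 categories and 1 parameter estimated from the data, so df = 8 − 1 − 1 = 6.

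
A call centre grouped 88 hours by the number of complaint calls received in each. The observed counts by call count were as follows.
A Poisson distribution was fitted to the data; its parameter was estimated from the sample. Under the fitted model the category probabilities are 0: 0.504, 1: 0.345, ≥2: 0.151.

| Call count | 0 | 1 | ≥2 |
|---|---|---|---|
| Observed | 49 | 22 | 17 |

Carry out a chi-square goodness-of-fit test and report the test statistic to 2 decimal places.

3.83

Expected counts E_i = n·p_i: 88×0.504 = 44.352, 88×0.345 = 30.36, 88×0.151 = 13.288.
0: (49 − 44.352)²/44.352 = 21.603904/44.352 = 0.487
1: (22 − 30.36)²/30.36 = 69.8896/30.36 = 2.302
≥2: (17 − 13.288)²/13.288 = 13.778944/13.288 = 1.037
Sum = 3.83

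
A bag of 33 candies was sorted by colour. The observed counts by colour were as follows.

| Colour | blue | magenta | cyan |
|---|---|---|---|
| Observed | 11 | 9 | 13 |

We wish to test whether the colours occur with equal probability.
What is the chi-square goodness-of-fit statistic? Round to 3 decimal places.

0.727

Expected count for each of the 3 categories: 33/3 = 11.
χ² = (11−11)²/11 + (9−11)²/11 + (13−11)²/11
   = 0.0000 + 0.3636 + 0.3636
Sum = 0.727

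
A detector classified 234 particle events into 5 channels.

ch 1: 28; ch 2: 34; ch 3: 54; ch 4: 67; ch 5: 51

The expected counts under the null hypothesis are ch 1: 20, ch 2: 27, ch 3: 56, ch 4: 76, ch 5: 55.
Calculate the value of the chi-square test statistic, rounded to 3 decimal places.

cat         O        E   (O−E)²/E
ch 1       28       20     3.2000
ch 2       34       27     1.8148
ch 3       54       56     0.0714
ch 4       67       76     1.0658
ch 5       51       55     0.2909
Sum = 6.443

6.443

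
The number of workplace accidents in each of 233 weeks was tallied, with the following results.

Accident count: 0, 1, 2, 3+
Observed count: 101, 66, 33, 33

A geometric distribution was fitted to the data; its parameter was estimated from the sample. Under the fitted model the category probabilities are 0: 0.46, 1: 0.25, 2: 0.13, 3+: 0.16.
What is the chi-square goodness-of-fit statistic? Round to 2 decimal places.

Expected counts E_i = n·p_i: 233×0.46 = 107.18, 233×0.25 = 58.25, 233×0.13 = 30.29, 233×0.16 = 37.28.
0: (101 − 107.18)²/107.18 = 38.1924/107.18 = 0.356
1: (66 − 58.25)²/58.25 = 60.0625/58.25 = 1.031
2: (33 − 30.29)²/30.29 = 7.3441/30.29 = 0.242
3+: (33 − 37.28)²/37.28 = 18.3184/37.28 = 0.491
Sum = 2.12

2.12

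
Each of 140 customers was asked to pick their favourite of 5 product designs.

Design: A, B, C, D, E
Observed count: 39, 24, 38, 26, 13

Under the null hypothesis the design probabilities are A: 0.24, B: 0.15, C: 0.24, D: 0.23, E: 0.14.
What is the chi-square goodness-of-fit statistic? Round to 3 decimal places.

Expected counts E_i = n·p_i: 140×0.24 = 33.6, 140×0.15 = 21, 140×0.24 = 33.6, 140×0.23 = 32.2, 140×0.14 = 19.6.
χ² = (39−33.6)²/33.6 + (24−21)²/21 + (38−33.6)²/33.6 + (26−32.2)²/32.2 + (13−19.6)²/19.6
   = 0.8679 + 0.4286 + 0.5762 + 1.1938 + 2.2224
Sum = 5.289

5.289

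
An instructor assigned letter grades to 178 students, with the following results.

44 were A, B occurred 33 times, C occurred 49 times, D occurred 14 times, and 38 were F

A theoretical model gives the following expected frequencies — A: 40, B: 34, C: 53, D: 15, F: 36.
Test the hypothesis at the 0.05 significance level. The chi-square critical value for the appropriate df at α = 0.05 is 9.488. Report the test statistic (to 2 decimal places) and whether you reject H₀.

cat         O        E   (O−E)²/E
A          44       40      0.400
B          33       34      0.029
C          49       53      0.302
D          14       15      0.067
F          38       36      0.111
Sum = 0.91
df = 4. Since 0.91 < 9.488, we do not reject H₀.

0.91; do not reject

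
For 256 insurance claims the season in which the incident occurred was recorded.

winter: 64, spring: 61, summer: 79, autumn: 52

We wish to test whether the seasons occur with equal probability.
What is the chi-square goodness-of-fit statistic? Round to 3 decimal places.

5.906

Under H₀ each category has probability 1/4, so each expected count is 256/4 = 64.
cat         O        E   (O−E)²/E
winter     64       64     0.0000
spring     61       64     0.1406
summer     79       64     3.5156
autumn     52       64     2.2500
Sum = 5.906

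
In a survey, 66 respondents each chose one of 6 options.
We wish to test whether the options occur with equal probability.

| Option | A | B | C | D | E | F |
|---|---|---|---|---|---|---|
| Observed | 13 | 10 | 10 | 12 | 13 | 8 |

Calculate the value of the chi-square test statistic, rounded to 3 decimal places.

Under H₀ each category has probability 1/6, so each expected count is 66/6 = 11.
χ² = (13−11)²/11 + (10−11)²/11 + (10−11)²/11 + (12−11)²/11 + (13−11)²/11 + (8−11)²/11
   = 0.3636 + 0.0909 + 0.0909 + 0.0909 + 0.3636 + 0.8182
Sum = 1.818

1.818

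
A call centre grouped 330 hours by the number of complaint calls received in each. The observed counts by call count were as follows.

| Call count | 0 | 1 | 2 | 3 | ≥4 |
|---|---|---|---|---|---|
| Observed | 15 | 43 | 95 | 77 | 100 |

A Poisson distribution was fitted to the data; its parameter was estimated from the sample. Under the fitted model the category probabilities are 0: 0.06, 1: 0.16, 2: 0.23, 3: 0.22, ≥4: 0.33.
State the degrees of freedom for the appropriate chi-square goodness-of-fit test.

There are k = 5 categories and 1 parameter estimated from the data, so df = 5 − 1 − 1 = 3.

3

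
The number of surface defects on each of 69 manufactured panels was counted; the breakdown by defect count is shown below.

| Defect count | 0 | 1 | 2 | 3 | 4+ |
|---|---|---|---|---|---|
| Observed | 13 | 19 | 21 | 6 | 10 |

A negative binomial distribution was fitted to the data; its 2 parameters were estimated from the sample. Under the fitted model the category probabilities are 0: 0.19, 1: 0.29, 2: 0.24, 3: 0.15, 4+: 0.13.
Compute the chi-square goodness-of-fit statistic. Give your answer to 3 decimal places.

Expected counts E_i = n·p_i: 69×0.19 = 13.11, 69×0.29 = 20.01, 69×0.24 = 16.56, 69×0.15 = 10.35, 69×0.13 = 8.97.
0: (13 − 13.11)²/13.11 = 0.0121/13.11 = 0.0009
1: (19 − 20.01)²/20.01 = 1.0201/20.01 = 0.0510
2: (21 − 16.56)²/16.56 = 19.7136/16.56 = 1.1904
3: (6 − 10.35)²/10.35 = 18.9225/10.35 = 1.8283
4+: (10 − 8.97)²/8.97 = 1.0609/8.97 = 0.1183
Sum = 3.189

3.189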